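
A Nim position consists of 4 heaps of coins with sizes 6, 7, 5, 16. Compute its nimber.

Compute the nim-sum pairwise:
6 ⊕ 7 = 1
1 ⊕ 5 = 4
4 ⊕ 16 = 20

20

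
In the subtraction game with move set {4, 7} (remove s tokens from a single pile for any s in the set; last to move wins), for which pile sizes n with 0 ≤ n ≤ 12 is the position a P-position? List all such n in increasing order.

0, 1, 2, 3, 11, 12

Build the Grundy sequence with g(k) = mex{g(k−s) : s ∈ {4, 7}, s ≤ k}:
k:     0  1  2  3  4  5  6  7  8  9 10 11 12
g(k):  0  0  0  0  1  1  1  1  2  2  2  0  0
The P-positions (g = 0) in 0..12 are 0, 1, 2, 3, 11, 12.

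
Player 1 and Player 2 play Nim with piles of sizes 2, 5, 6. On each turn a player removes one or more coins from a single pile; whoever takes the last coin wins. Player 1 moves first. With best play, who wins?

Player 1 wins

Compute the nim-sum pairwise:
2 ^ 5 = 7
7 ^ 6 = 1
The nim-sum is 1 ≠ 0, so this is an N-position: the player to move can win; Player 1 has a winning move.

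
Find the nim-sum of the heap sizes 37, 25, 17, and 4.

Write each in binary and XOR column by column:
  100101  (37)
  011001  (25)
  010001  (17)
  000100  (4)
  ------
  101001  (41)

41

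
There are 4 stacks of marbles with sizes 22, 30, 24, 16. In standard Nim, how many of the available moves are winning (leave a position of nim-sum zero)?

0

Nim-sum: 22 ⊕ 30 ⊕ 24 ⊕ 16 = 0.
The nim-sum is already 0, so every move leaves a nonzero nim-sum — there are no winning moves.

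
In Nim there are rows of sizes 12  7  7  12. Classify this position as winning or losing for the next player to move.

Losing position

In binary:
  1100  (12)
  0111  (7)
  0111  (7)
  1100  (12)
  ----
  0000  (0)
The nim-sum is 0, so this is a P-position: the player to move is in a losing position under optimal play.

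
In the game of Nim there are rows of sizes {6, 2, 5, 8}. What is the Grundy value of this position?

9

Write each in binary and XOR column by column:
  0110  (6)
  0010  (2)
  0101  (5)
  1000  (8)
  ----
  1001  (9)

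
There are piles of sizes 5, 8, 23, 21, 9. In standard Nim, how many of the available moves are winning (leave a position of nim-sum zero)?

3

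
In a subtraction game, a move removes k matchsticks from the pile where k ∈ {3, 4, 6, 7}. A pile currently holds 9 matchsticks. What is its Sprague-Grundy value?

3

Build the Grundy sequence with g(k) = mex{g(k−s) : s ∈ {3, 4, 6, 7}, s ≤ k}:
k:     0  1  2  3  4  5  6  7  8  9
g(k):  0  0  0  1  1  1  2  2  2  3
So g(9) = 3.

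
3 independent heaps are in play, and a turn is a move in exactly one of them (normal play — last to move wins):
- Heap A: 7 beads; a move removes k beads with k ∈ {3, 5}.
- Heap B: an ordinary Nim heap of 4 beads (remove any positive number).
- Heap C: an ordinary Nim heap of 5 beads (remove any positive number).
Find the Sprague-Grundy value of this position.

3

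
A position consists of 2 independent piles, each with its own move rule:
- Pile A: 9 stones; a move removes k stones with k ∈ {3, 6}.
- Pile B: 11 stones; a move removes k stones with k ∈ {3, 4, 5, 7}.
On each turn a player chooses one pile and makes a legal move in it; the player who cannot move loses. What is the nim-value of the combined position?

For pile A, compute g(0), g(1), … with moves {3, 6}:
k:     0  1  2  3  4  5  6  7  8  9
g(k):  0  0  0  1  1  1  2  2  2  0
So g(9) = 0.
Build the Grundy sequence for pile B with g(k) = mex{g(k−s) : s ∈ {3, 4, 5, 7}, s ≤ k}:
k:     0  1  2  3  4  5  6  7  8  9 10 11
g(k):  0  0  0  1  1  1  2  2  2  3  0  0
So g(11) = 0.
The value of a disjunctive sum is the nim-sum of the parts.
Combined value = 0 ⊕ 0 = 0.

0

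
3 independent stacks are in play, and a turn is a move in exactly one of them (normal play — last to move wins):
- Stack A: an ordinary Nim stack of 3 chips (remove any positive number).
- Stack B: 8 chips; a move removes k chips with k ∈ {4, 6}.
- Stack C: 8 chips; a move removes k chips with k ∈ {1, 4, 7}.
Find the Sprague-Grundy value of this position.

1

Stack A is a plain Nim stack of size 3, so its Grundy value is 3.
For stack B, compute g(0), g(1), … with moves {4, 6}:
g(0) = mex{} = 0
g(1) = mex{} = 0
g(2) = mex{} = 0
g(3) = mex{} = 0
g(4) = mex{0} = 1
g(5) = mex{0} = 1
g(6) = mex{0} = 1
g(7) = mex{0} = 1
g(8) = mex{0,1} = 2
So g(8) = 2.
Grundy values for stack C (subtraction set {1, 4, 7}):
k:     0  1  2  3  4  5  6  7  8
g(k):  0  1  0  1  2  0  1  2  0
So g(8) = 0.
The value of a disjunctive sum is the nim-sum of the parts.
Combined value = 3 XOR 2 XOR 0 = 1.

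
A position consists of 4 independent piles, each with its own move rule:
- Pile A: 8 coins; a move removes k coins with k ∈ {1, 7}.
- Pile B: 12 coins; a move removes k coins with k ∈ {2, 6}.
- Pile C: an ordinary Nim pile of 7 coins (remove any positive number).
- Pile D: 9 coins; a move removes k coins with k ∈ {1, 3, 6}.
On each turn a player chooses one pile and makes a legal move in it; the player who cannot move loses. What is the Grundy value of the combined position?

Grundy values for pile A (subtraction set {1, 7}):
g(0) = mex{} = 0
g(1) = mex{0} = 1
g(2) = mex{1} = 0
g(3) = mex{0} = 1
g(4) = mex{1} = 0
g(5) = mex{0} = 1
g(6) = mex{1} = 0
g(7) = mex{0} = 1
g(8) = mex{1} = 0
So g(8) = 0.
For pile B, compute g(0), g(1), … with moves {2, 6}:
g(0) = mex{} = 0
g(1) = mex{} = 0
g(2) = mex{0} = 1
g(3) = mex{0} = 1
g(4) = mex{1} = 0
g(5) = mex{1} = 0
g(6) = mex{0} = 1
g(7) = mex{0} = 1
g(8) = mex{1} = 0
g(9) = mex{1} = 0
g(10) = mex{0} = 1
g(11) = mex{0} = 1
g(12) = mex{1} = 0
So g(12) = 0.
Pile C is a plain Nim pile of size 7, so its Grundy value is 7.
Build the Grundy sequence for pile D with g(k) = mex{g(k−s) : s ∈ {1, 3, 6}, s ≤ k}:
g(0) = mex{} = 0
g(1) = mex{0} = 1
g(2) = mex{1} = 0
g(3) = mex{0} = 1
g(4) = mex{1} = 0
g(5) = mex{0} = 1
g(6) = mex{0,1} = 2
g(7) = mex{0,1,2} = 3
g(8) = mex{0,1,3} = 2
g(9) = mex{1,2} = 0
So g(9) = 0.
The value of a disjunctive sum is the nim-sum of the parts.
Combined value = 0 ⊕ 0 ⊕ 7 ⊕ 0 = 7.

7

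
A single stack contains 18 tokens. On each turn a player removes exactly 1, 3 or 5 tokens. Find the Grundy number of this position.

0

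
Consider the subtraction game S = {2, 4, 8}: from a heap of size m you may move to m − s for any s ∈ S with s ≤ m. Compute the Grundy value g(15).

Grundy values for subtraction set {2, 4, 8}:
k:     0  1  2  3  4  5  6  7  8  9 10 11 12 13 14 15
g(k):  0  0  1  1  2  2  0  0  1  1  2  2  0  0  1  1
So g(15) = 1.

1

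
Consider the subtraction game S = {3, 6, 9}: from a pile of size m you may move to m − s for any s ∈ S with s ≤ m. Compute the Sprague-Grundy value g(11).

3

Grundy values for subtraction set {3, 6, 9}:
g(0) = mex{} = 0
g(1) = mex{} = 0
g(2) = mex{} = 0
g(3) = mex{0} = 1
g(4) = mex{0} = 1
g(5) = mex{0} = 1
g(6) = mex{0,1} = 2
g(7) = mex{0,1} = 2
g(8) = mex{0,1} = 2
g(9) = mex{0,1,2} = 3
g(10) = mex{0,1,2} = 3
g(11) = mex{0,1,2} = 3
So g(11) = 3.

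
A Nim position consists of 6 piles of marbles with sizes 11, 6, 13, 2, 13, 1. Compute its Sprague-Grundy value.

14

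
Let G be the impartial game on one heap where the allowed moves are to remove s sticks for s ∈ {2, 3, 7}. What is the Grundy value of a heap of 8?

1

Grundy values for subtraction set {2, 3, 7}:
g(0) = mex{} = 0
g(1) = mex{} = 0
g(2) = mex{0} = 1
g(3) = mex{0} = 1
g(4) = mex{0,1} = 2
g(5) = mex{1} = 0
g(6) = mex{1,2} = 0
g(7) = mex{0,2} = 1
g(8) = mex{0} = 1
So g(8) = 1.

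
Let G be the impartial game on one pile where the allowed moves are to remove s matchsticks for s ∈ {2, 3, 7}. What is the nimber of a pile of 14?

2

Compute g(0), g(1), … for moves {2, 3, 7}:
k:     0  1  2  3  4  5  6  7  8  9 10 11 12 13 14
g(k):  0  0  1  1  2  0  0  1  1  2  0  0  1  1  2
So g(14) = 2.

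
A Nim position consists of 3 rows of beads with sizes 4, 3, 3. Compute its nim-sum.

4

Compute the nim-sum pairwise:
4 ⊕ 3 = 7
7 ⊕ 3 = 4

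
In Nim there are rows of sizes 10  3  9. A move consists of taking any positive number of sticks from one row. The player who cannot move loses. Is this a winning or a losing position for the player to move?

Write each in binary and XOR column by column:
  1010  (10)
  0011  (3)
  1001  (9)
  ----
  0000  (0)
The nim-sum is 0, so this is a P-position: the player to move is in a losing position under optimal play.

Losing position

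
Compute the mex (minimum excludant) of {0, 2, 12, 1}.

3

The values 0, 1, 2 are all present; 3 is the first non-negative integer missing from the set.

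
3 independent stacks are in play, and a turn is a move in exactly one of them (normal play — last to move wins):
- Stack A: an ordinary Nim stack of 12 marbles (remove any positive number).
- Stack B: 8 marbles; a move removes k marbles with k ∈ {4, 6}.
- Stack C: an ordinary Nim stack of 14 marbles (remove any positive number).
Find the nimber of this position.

0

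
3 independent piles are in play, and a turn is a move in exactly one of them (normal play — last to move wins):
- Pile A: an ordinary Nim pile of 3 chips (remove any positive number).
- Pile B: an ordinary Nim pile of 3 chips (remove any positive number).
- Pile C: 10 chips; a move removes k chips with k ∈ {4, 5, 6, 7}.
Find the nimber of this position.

Pile A is a plain Nim pile of size 3, so its Grundy value is 3.
Pile B is a plain Nim pile of size 3, so its Grundy value is 3.
Build the Grundy sequence for pile C with g(k) = mex{g(k−s) : s ∈ {4, 5, 6, 7}, s ≤ k}:
k:     0  1  2  3  4  5  6  7  8  9 10
g(k):  0  0  0  0  1  1  1  1  2  2  2
So g(10) = 2.
By the Sprague-Grundy theorem, the Grundy value of a sum of independent games is the XOR of the component values.
Combined value = 3 ⊕ 3 ⊕ 2 = 2.

2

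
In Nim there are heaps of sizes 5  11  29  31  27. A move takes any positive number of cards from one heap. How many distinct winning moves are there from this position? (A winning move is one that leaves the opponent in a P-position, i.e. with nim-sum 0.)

3

Bitwise XOR of the heap sizes:
  00101  (5)
  01011  (11)
  11101  (29)
  11111  (31)
  11011  (27)
  -----
  10111  (23)
The overall nim-sum is X = 23. A heap of size p has a winning move iff p XOR X < p (reduce it to p XOR X).
  5: 5 XOR 23 = 18 ≥ 5 — no move.
  11: 11 XOR 23 = 28 ≥ 11 — no move.
  29: 29 XOR 23 = 10 < 29 — winning move (to 10).
  31: 31 XOR 23 = 8 < 31 — winning move (to 8).
  27: 27 XOR 23 = 12 < 27 — winning move (to 12).
That gives 3 winning moves.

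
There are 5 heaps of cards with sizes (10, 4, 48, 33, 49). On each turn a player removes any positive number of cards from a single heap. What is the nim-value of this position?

46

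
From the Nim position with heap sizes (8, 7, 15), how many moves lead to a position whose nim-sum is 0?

0

In binary:
  1000  (8)
  0111  (7)
  1111  (15)
  ----
  0000  (0)
The nim-sum is already 0, so every move leaves a nonzero nim-sum — there are no winning moves.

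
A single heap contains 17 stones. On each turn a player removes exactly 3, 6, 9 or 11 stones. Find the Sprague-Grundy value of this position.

Grundy values for subtraction set {3, 6, 9, 11}:
k:     0  1  2  3  4  5  6  7  8  9 10 11 12 13 14 15 16 17
g(k):  0  0  0  1  1  1  2  2  2  3  3  3  4  4  0  0  0  1
So g(17) = 1.

1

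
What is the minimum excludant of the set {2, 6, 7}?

0

0 is not in the set, so the mex is 0.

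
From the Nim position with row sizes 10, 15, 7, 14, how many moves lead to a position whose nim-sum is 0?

3

Bitwise XOR of the heap sizes:
  1010  (10)
  1111  (15)
  0111  (7)
  1110  (14)
  ----
  1100  (12)
The overall nim-sum is X = 12. A row of size p has a winning move iff p XOR X < p (reduce it to p XOR X).
  10: 10 XOR 12 = 6 < 10 — winning move (to 6).
  15: 15 XOR 12 = 3 < 15 — winning move (to 3).
  7: 7 XOR 12 = 11 ≥ 7 — no move.
  14: 14 XOR 12 = 2 < 14 — winning move (to 2).
That gives 3 winning moves.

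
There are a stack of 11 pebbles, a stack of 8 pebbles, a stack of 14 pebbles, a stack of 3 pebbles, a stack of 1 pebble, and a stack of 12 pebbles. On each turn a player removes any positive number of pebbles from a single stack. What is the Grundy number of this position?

Nim-sum: 11 ^ 8 ^ 14 ^ 3 ^ 1 ^ 12 = 3.

3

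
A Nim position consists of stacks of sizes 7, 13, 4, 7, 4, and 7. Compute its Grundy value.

10

Nim-sum: 7 ⊕ 13 ⊕ 4 ⊕ 7 ⊕ 4 ⊕ 7 = 10.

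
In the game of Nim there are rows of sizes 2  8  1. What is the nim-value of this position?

11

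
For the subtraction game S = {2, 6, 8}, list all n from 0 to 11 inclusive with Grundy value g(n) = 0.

Grundy values for subtraction set {2, 6, 8}:
k:     0  1  2  3  4  5  6  7  8  9 10 11
g(k):  0  0  1  1  0  0  1  1  2  2  3  3
The P-positions (g = 0) in 0..11 are 0, 1, 4, 5.

0, 1, 4, 5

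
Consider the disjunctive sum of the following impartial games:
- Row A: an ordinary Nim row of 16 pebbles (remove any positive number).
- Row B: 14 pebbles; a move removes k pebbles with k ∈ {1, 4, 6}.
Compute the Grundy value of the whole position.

18

Row A is a plain Nim row of size 16, so its Grundy value is 16.
Build the Grundy sequence for row B with g(k) = mex{g(k−s) : s ∈ {1, 4, 6}, s ≤ k}:
k:     0  1  2  3  4  5  6  7  8  9 10 11 12 13 14
g(k):  0  1  0  1  2  0  1  0  1  2  0  1  0  1  2
So g(14) = 2.
The value of a disjunctive sum is the nim-sum of the parts.
Combined value = 16 XOR 2 = 18.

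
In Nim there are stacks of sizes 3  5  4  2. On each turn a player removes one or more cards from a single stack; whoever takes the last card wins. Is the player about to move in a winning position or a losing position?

Losing position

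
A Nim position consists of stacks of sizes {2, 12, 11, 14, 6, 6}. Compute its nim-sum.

11

Nim-sum: 2 ⊕ 12 ⊕ 11 ⊕ 14 ⊕ 6 ⊕ 6 = 11.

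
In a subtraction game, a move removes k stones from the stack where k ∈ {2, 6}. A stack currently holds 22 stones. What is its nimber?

1

Grundy values for subtraction set {2, 6}:
k:     0  1  2  3  4  5  6  7  8  9 10 11 12 13 14 15 16 17 18 19 20 21 22
g(k):  0  0  1  1  0  0  1  1  0  0  1  1  0  0  1  1  0  0  1  1  0  0  1
So g(22) = 1.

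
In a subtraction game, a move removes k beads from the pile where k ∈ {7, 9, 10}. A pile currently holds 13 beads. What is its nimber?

Grundy values for subtraction set {7, 9, 10}:
g(0) = mex{} = 0
g(1) = mex{} = 0
g(2) = mex{} = 0
g(3) = mex{} = 0
g(4) = mex{} = 0
g(5) = mex{} = 0
g(6) = mex{} = 0
g(7) = mex{0} = 1
g(8) = mex{0} = 1
g(9) = mex{0} = 1
g(10) = mex{0} = 1
g(11) = mex{0} = 1
g(12) = mex{0} = 1
g(13) = mex{0} = 1
So g(13) = 1.

1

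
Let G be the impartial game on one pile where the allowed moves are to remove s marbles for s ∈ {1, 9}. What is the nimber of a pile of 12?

Compute g(0), g(1), … for moves {1, 9}:
k:     0  1  2  3  4  5  6  7  8  9 10 11 12
g(k):  0  1  0  1  0  1  0  1  0  1  0  1  0
So g(12) = 0.

0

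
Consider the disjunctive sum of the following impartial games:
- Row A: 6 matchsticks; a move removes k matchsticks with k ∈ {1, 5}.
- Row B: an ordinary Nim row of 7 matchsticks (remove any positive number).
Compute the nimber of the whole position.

7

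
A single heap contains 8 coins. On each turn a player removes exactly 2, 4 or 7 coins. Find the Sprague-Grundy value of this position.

1

Build the Grundy sequence with g(k) = mex{g(k−s) : s ∈ {2, 4, 7}, s ≤ k}:
k:     0  1  2  3  4  5  6  7  8
g(k):  0  0  1  1  2  2  0  3  1
So g(8) = 1.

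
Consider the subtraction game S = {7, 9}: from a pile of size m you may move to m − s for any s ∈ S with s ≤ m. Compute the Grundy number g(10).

1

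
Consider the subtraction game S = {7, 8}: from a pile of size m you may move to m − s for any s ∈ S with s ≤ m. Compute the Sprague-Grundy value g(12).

1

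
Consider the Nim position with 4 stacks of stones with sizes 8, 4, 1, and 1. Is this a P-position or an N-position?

N-position

Nim-sum: 8 XOR 4 XOR 1 XOR 1 = 12.
The nim-sum is 12 ≠ 0, so this is an N-position: the player to move can win.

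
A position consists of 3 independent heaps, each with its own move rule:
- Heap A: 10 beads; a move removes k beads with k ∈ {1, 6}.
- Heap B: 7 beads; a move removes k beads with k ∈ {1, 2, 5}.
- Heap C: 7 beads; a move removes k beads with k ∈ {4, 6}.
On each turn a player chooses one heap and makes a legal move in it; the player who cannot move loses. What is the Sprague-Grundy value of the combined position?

Grundy values for heap A (subtraction set {1, 6}):
g(0) = mex{} = 0
g(1) = mex{0} = 1
g(2) = mex{1} = 0
g(3) = mex{0} = 1
g(4) = mex{1} = 0
g(5) = mex{0} = 1
g(6) = mex{0,1} = 2
g(7) = mex{1,2} = 0
g(8) = mex{0} = 1
g(9) = mex{1} = 0
g(10) = mex{0} = 1
So g(10) = 1.
Build the Grundy sequence for heap B with g(k) = mex{g(k−s) : s ∈ {1, 2, 5}, s ≤ k}:
k:     0  1  2  3  4  5  6  7
g(k):  0  1  2  0  1  2  0  1
So g(7) = 1.
For heap C, compute g(0), g(1), … with moves {4, 6}:
k:     0  1  2  3  4  5  6  7
g(k):  0  0  0  0  1  1  1  1
So g(7) = 1.
The value of a disjunctive sum is the nim-sum of the parts.
Combined value = 1 ⊕ 1 ⊕ 1 = 1.

1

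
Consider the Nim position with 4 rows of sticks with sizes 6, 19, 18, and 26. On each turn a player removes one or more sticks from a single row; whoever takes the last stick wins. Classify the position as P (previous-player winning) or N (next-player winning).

N-position

Write each in binary and XOR column by column:
  00110  (6)
  10011  (19)
  10010  (18)
  11010  (26)
  -----
  11101  (29)
The nim-sum is 29 ≠ 0, so this is an N-position: the player to move can win.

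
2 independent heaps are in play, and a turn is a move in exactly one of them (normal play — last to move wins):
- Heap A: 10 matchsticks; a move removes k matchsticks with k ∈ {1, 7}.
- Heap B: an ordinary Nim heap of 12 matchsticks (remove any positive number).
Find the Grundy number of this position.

12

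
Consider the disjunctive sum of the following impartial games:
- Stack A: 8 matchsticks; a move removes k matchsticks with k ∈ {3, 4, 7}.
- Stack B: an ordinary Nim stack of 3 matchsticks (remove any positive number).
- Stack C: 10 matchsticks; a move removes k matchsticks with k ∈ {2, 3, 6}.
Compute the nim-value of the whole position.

1

Grundy values for stack A (subtraction set {3, 4, 7}):
k:     0  1  2  3  4  5  6  7  8
g(k):  0  0  0  1  1  1  2  2  2
So g(8) = 2.
Stack B is a plain Nim stack of size 3, so its Grundy value is 3.
Grundy values for stack C (subtraction set {2, 3, 6}):
g(0) = mex{} = 0
g(1) = mex{} = 0
g(2) = mex{0} = 1
g(3) = mex{0} = 1
g(4) = mex{0,1} = 2
g(5) = mex{1} = 0
g(6) = mex{0,1,2} = 3
g(7) = mex{0,2} = 1
g(8) = mex{0,1,3} = 2
g(9) = mex{1,3} = 0
g(10) = mex{1,2} = 0
So g(10) = 0.
By the Sprague-Grundy theorem, the Grundy value of a sum of independent games is the XOR of the component values.
Combined value = 2 ⊕ 3 ⊕ 0 = 1.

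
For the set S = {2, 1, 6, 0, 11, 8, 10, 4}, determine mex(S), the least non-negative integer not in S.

3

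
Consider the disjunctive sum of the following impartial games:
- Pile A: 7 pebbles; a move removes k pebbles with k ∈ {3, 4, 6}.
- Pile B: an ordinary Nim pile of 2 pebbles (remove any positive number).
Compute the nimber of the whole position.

0

Build the Grundy sequence for pile A with g(k) = mex{g(k−s) : s ∈ {3, 4, 6}, s ≤ k}:
k:     0  1  2  3  4  5  6  7
g(k):  0  0  0  1  1  1  2  2
So g(7) = 2.
Pile B is a plain Nim pile of size 2, so its Grundy value is 2.
By the Sprague-Grundy theorem, the Grundy value of a sum of independent games is the XOR of the component values.
Combined value = 2 ⊕ 2 = 0.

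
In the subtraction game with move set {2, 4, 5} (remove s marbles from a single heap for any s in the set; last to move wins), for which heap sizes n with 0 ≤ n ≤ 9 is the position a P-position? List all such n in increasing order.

0, 1, 7, 8

Compute g(0), g(1), … for moves {2, 4, 5}:
k:     0  1  2  3  4  5  6  7  8  9
g(k):  0  0  1  1  2  2  3  0  0  1
The P-positions (g = 0) in 0..9 are 0, 1, 7, 8.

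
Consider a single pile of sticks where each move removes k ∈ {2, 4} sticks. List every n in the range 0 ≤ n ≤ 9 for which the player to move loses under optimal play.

0, 1, 6, 7

Grundy values for subtraction set {2, 4}:
k:     0  1  2  3  4  5  6  7  8  9
g(k):  0  0  1  1  2  2  0  0  1  1
The P-positions (g = 0) in 0..9 are 0, 1, 6, 7.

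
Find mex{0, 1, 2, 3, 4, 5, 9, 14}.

6

The values 0, 1, 2, 3, 4, 5 are all present; 6 is the first non-negative integer missing from the set.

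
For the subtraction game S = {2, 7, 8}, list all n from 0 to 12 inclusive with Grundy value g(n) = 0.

Grundy values for subtraction set {2, 7, 8}:
k:     0  1  2  3  4  5  6  7  8  9 10 11 12
g(k):  0  0  1  1  0  0  1  1  2  2  0  3  1
The P-positions (g = 0) in 0..12 are 0, 1, 4, 5, 10.

0, 1, 4, 5, 10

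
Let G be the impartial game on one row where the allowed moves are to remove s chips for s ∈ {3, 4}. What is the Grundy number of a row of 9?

Grundy values for subtraction set {3, 4}:
g(0) = mex{} = 0
g(1) = mex{} = 0
g(2) = mex{} = 0
g(3) = mex{0} = 1
g(4) = mex{0} = 1
g(5) = mex{0} = 1
g(6) = mex{0,1} = 2
g(7) = mex{1} = 0
g(8) = mex{1} = 0
g(9) = mex{1,2} = 0
So g(9) = 0.

0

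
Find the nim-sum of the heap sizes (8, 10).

2

Bitwise XOR of the heap sizes:
  1000  (8)
  1010  (10)
  ----
  0010  (2)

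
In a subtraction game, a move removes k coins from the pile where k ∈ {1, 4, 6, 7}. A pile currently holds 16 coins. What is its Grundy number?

Grundy values for subtraction set {1, 4, 6, 7}:
k:     0  1  2  3  4  5  6  7  8  9 10 11 12 13 14 15 16
g(k):  0  1  0  1  2  0  1  2  3  2  0  1  2  0  1  0  1
So g(16) = 1.

1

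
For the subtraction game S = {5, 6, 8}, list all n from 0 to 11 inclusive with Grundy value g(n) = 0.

0, 1, 2, 3, 4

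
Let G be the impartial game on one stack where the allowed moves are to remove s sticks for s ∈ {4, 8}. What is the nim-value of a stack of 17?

1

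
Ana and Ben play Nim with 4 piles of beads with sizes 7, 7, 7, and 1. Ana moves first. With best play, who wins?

Nim-sum: 7 ^ 7 ^ 7 ^ 1 = 6.
The nim-sum is 6 ≠ 0, so this is an N-position: the player to move can win; Ana has a winning move.

Ana wins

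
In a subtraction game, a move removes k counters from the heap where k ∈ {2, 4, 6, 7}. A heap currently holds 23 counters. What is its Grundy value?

2

Grundy values for subtraction set {2, 4, 6, 7}:
k:     0  1  2  3  4  5  6  7  8  9 10 11 12 13 14 15 16 17 18 19 20 21 22 23
g(k):  0  0  1  1  2  2  3  3  4  0  0  1  1  2  2  3  3  4  0  0  1  1  2  2
So g(23) = 2.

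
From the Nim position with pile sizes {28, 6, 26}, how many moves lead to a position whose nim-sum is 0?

0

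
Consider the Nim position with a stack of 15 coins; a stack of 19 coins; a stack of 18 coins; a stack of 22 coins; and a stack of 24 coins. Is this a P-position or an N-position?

Compute the nim-sum pairwise:
15 ^ 19 = 28
28 ^ 18 = 14
14 ^ 22 = 24
24 ^ 24 = 0
The nim-sum is 0, so this is a P-position: the player to move is in a losing position under optimal play.

P-position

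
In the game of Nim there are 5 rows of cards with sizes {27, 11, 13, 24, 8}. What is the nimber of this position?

13

Nim-sum: 27 ⊕ 11 ⊕ 13 ⊕ 24 ⊕ 8 = 13.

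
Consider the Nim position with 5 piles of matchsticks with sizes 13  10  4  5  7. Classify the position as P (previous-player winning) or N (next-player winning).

N-position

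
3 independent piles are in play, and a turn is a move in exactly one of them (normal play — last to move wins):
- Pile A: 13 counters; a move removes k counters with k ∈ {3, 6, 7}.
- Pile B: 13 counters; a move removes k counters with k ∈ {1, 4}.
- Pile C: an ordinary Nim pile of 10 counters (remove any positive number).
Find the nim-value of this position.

For pile A, compute g(0), g(1), … with moves {3, 6, 7}:
g(0) = mex{} = 0
g(1) = mex{} = 0
g(2) = mex{} = 0
g(3) = mex{0} = 1
g(4) = mex{0} = 1
g(5) = mex{0} = 1
g(6) = mex{0,1} = 2
g(7) = mex{0,1} = 2
g(8) = mex{0,1} = 2
g(9) = mex{0,1,2} = 3
g(10) = mex{1,2} = 0
g(11) = mex{1,2} = 0
g(12) = mex{1,2,3} = 0
g(13) = mex{0,2} = 1
So g(13) = 1.
Grundy values for pile B (subtraction set {1, 4}):
k:     0  1  2  3  4  5  6  7  8  9 10 11 12 13
g(k):  0  1  0  1  2  0  1  0  1  2  0  1  0  1
So g(13) = 1.
Pile C is a plain Nim pile of size 10, so its Grundy value is 10.
The value of a disjunctive sum is the nim-sum of the parts.
Combined value = 1 ⊕ 1 ⊕ 10 = 10.

10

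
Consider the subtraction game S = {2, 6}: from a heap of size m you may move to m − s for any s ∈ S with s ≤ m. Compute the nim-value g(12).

Compute g(0), g(1), … for moves {2, 6}:
k:     0  1  2  3  4  5  6  7  8  9 10 11 12
g(k):  0  0  1  1  0  0  1  1  0  0  1  1  0
So g(12) = 0.

0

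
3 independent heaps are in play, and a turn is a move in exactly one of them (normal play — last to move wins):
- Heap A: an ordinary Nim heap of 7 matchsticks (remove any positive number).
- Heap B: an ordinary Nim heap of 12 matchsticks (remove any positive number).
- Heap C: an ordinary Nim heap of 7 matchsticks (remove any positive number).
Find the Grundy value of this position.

12

Heap A is a plain Nim heap of size 7, so its Grundy value is 7.
Heap B is a plain Nim heap of size 12, so its Grundy value is 12.
Heap C is a plain Nim heap of size 7, so its Grundy value is 7.
The value of a disjunctive sum is the nim-sum of the parts.
Combined value = 7 XOR 12 XOR 7 = 12.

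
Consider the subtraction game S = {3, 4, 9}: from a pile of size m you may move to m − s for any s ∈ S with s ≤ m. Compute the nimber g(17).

1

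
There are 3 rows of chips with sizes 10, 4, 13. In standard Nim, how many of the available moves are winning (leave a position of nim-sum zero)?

Write each in binary and XOR column by column:
  1010  (10)
  0100  (4)
  1101  (13)
  ----
  0011  (3)
The overall nim-sum is X = 3. A row of size p has a winning move iff p XOR X < p (reduce it to p XOR X).
  10: 10 XOR 3 = 9 < 10 — winning move (to 9).
  4: 4 XOR 3 = 7 ≥ 4 — no move.
  13: 13 XOR 3 = 14 ≥ 13 — no move.
That gives 1 winning move.

1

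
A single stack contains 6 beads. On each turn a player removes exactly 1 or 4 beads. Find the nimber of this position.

Compute g(0), g(1), … for moves {1, 4}:
g(0) = mex{} = 0
g(1) = mex{0} = 1
g(2) = mex{1} = 0
g(3) = mex{0} = 1
g(4) = mex{0,1} = 2
g(5) = mex{1,2} = 0
g(6) = mex{0} = 1
So g(6) = 1.

1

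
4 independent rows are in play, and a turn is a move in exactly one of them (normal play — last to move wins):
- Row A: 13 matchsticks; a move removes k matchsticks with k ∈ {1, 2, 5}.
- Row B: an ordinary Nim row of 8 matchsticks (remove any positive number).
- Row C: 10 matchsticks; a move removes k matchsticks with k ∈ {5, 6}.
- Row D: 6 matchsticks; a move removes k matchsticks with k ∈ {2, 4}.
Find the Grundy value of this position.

11

For row A, compute g(0), g(1), … with moves {1, 2, 5}:
g(0) = mex{} = 0
g(1) = mex{0} = 1
g(2) = mex{0,1} = 2
g(3) = mex{1,2} = 0
g(4) = mex{0,2} = 1
g(5) = mex{0,1} = 2
g(6) = mex{1,2} = 0
g(7) = mex{0,2} = 1
g(8) = mex{0,1} = 2
g(9) = mex{1,2} = 0
g(10) = mex{0,2} = 1
g(11) = mex{0,1} = 2
g(12) = mex{1,2} = 0
g(13) = mex{0,2} = 1
So g(13) = 1.
Row B is a plain Nim row of size 8, so its Grundy value is 8.
For row C, compute g(0), g(1), … with moves {5, 6}:
g(0) = mex{} = 0
g(1) = mex{} = 0
g(2) = mex{} = 0
g(3) = mex{} = 0
g(4) = mex{} = 0
g(5) = mex{0} = 1
g(6) = mex{0} = 1
g(7) = mex{0} = 1
g(8) = mex{0} = 1
g(9) = mex{0} = 1
g(10) = mex{0,1} = 2
So g(10) = 2.
Build the Grundy sequence for row D with g(k) = mex{g(k−s) : s ∈ {2, 4}, s ≤ k}:
k:     0  1  2  3  4  5  6
g(k):  0  0  1  1  2  2  0
So g(6) = 0.
By the Sprague-Grundy theorem, the Grundy value of a sum of independent games is the XOR of the component values.
Combined value = 1 XOR 8 XOR 2 XOR 0 = 11.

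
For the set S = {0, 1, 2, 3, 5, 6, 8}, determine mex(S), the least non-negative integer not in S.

The values 0, 1, 2, 3 are all present; 4 is the first non-negative integer missing from the set.

4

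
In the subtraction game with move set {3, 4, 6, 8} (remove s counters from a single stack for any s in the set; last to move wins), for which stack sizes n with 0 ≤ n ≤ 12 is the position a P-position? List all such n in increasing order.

0, 1, 2, 11, 12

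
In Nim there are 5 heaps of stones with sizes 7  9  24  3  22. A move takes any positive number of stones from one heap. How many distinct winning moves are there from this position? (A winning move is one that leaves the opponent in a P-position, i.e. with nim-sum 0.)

3

Nim-sum: 7 ⊕ 9 ⊕ 24 ⊕ 3 ⊕ 22 = 3.
The overall nim-sum is X = 3. A heap of size p has a winning move iff p XOR X < p (reduce it to p XOR X).
  7: 7 XOR 3 = 4 < 7 — winning move (to 4).
  9: 9 XOR 3 = 10 ≥ 9 — no move.
  24: 24 XOR 3 = 27 ≥ 24 — no move.
  3: 3 XOR 3 = 0 < 3 — winning move (to 0).
  22: 22 XOR 3 = 21 < 22 — winning move (to 21).
That gives 3 winning moves.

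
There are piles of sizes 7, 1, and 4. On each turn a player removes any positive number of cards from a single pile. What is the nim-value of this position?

2

Compute the nim-sum pairwise:
7 ^ 1 = 6
6 ^ 4 = 2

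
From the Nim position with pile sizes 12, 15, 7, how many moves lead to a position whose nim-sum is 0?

3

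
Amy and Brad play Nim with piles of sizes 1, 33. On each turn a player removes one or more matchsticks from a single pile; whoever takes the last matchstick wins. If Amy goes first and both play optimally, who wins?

Amy wins

In binary:
  000001  (1)
  100001  (33)
  ------
  100000  (32)
The nim-sum is 32 ≠ 0, so this is an N-position: the player to move can win; Amy has a winning move.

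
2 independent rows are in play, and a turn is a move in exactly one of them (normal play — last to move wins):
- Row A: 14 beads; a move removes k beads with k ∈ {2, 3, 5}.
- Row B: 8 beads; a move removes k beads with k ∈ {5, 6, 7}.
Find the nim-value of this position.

1

Grundy values for row A (subtraction set {2, 3, 5}):
k:     0  1  2  3  4  5  6  7  8  9 10 11 12 13 14
g(k):  0  0  1  1  2  2  3  0  0  1  1  2  2  3  0
So g(14) = 0.
Build the Grundy sequence for row B with g(k) = mex{g(k−s) : s ∈ {5, 6, 7}, s ≤ k}:
g(0) = mex{} = 0
g(1) = mex{} = 0
g(2) = mex{} = 0
g(3) = mex{} = 0
g(4) = mex{} = 0
g(5) = mex{0} = 1
g(6) = mex{0} = 1
g(7) = mex{0} = 1
g(8) = mex{0} = 1
So g(8) = 1.
The value of a disjunctive sum is the nim-sum of the parts.
Combined value = 0 ⊕ 1 = 1.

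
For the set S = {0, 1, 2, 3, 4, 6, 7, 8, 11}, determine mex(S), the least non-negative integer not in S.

The values 0, 1, 2, 3, 4 are all present; 5 is the first non-negative integer missing from the set.

5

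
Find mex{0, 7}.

0 is in the set but 1 is not, so the mex is 1.

1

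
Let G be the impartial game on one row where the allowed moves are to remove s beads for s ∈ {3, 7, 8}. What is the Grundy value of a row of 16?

0

Compute g(0), g(1), … for moves {3, 7, 8}:
k:     0  1  2  3  4  5  6  7  8  9 10 11 12 13 14 15 16
g(k):  0  0  0  1  1  1  0  2  2  1  3  0  0  2  1  1  0
So g(16) = 0.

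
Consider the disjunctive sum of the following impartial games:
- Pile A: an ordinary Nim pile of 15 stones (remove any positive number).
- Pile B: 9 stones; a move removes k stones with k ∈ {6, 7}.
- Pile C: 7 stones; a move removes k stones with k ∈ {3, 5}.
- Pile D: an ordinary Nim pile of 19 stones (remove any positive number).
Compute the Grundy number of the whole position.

31

Pile A is a plain Nim pile of size 15, so its Grundy value is 15.
Build the Grundy sequence for pile B with g(k) = mex{g(k−s) : s ∈ {6, 7}, s ≤ k}:
g(0) = mex{} = 0
g(1) = mex{} = 0
g(2) = mex{} = 0
g(3) = mex{} = 0
g(4) = mex{} = 0
g(5) = mex{} = 0
g(6) = mex{0} = 1
g(7) = mex{0} = 1
g(8) = mex{0} = 1
g(9) = mex{0} = 1
So g(9) = 1.
Build the Grundy sequence for pile C with g(k) = mex{g(k−s) : s ∈ {3, 5}, s ≤ k}:
k:     0  1  2  3  4  5  6  7
g(k):  0  0  0  1  1  1  2  2
So g(7) = 2.
Pile D is a plain Nim pile of size 19, so its Grundy value is 19.
The value of a disjunctive sum is the nim-sum of the parts.
Combined value = 15 XOR 1 XOR 2 XOR 19 = 31.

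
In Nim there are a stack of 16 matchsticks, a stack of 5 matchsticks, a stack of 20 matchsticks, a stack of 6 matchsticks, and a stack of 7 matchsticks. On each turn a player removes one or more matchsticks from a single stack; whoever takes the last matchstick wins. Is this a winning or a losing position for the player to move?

Losing position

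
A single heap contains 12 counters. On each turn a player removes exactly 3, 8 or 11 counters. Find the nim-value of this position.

2

Build the Grundy sequence with g(k) = mex{g(k−s) : s ∈ {3, 8, 11}, s ≤ k}:
g(0) = mex{} = 0
g(1) = mex{} = 0
g(2) = mex{} = 0
g(3) = mex{0} = 1
g(4) = mex{0} = 1
g(5) = mex{0} = 1
g(6) = mex{1} = 0
g(7) = mex{1} = 0
g(8) = mex{0,1} = 2
g(9) = mex{0} = 1
g(10) = mex{0} = 1
g(11) = mex{0,1,2} = 3
g(12) = mex{0,1} = 2
So g(12) = 2.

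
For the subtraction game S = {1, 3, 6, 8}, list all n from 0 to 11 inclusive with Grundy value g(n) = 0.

0, 2, 4, 9, 11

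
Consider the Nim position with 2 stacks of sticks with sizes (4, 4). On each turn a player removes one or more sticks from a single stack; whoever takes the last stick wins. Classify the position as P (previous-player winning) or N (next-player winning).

Compute the nim-sum pairwise:
4 ⊕ 4 = 0
The nim-sum is 0, so this is a P-position: the player to move is in a losing position under optimal play.

P-position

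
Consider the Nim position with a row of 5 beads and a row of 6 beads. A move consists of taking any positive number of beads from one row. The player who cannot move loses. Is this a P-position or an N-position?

N-position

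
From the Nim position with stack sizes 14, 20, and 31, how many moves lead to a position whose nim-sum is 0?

3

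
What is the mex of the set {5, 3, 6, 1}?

0 is not in the set, so the mex is 0.

0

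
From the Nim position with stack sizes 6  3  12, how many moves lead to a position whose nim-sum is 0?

Nim-sum: 6 ⊕ 3 ⊕ 12 = 9.
The overall nim-sum is X = 9. A stack of size p has a winning move iff p XOR X < p (reduce it to p XOR X).
  6: 6 XOR 9 = 15 ≥ 6 — no move.
  3: 3 XOR 9 = 10 ≥ 3 — no move.
  12: 12 XOR 9 = 5 < 12 — winning move (to 5).
That gives 1 winning move.

1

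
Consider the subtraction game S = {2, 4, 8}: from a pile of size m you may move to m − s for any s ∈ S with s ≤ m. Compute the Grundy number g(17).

2

Build the Grundy sequence with g(k) = mex{g(k−s) : s ∈ {2, 4, 8}, s ≤ k}:
k:     0  1  2  3  4  5  6  7  8  9 10 11 12 13 14 15 16 17
g(k):  0  0  1  1  2  2  0  0  1  1  2  2  0  0  1  1  2  2
So g(17) = 2.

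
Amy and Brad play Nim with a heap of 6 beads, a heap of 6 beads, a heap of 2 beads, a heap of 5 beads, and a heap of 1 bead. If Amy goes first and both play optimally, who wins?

Write each in binary and XOR column by column:
  110  (6)
  110  (6)
  010  (2)
  101  (5)
  001  (1)
  ---
  110  (6)
The nim-sum is 6 ≠ 0, so this is an N-position: the player to move can win; Amy has a winning move.

Amy wins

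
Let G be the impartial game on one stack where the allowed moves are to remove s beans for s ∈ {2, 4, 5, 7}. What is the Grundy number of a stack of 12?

1

Grundy values for subtraction set {2, 4, 5, 7}:
k:     0  1  2  3  4  5  6  7  8  9 10 11 12
g(k):  0  0  1  1  2  2  3  3  4  0  0  1  1
So g(12) = 1.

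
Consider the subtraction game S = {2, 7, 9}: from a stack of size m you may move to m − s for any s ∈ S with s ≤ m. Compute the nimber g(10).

3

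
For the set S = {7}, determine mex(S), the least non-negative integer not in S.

0

0 is not in the set, so the mex is 0.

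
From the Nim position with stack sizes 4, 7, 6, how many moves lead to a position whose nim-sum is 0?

3

Compute the nim-sum pairwise:
4 ⊕ 7 = 3
3 ⊕ 6 = 5
The overall nim-sum is X = 5. A stack of size p has a winning move iff p XOR X < p (reduce it to p XOR X).
  4: 4 XOR 5 = 1 < 4 — winning move (to 1).
  7: 7 XOR 5 = 2 < 7 — winning move (to 2).
  6: 6 XOR 5 = 3 < 6 — winning move (to 3).
That gives 3 winning moves.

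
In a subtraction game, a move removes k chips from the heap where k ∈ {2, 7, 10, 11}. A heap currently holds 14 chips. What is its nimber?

Build the Grundy sequence with g(k) = mex{g(k−s) : s ∈ {2, 7, 10, 11}, s ≤ k}:
k:     0  1  2  3  4  5  6  7  8  9 10 11 12 13 14
g(k):  0  0  1  1  0  0  1  1  2  0  3  1  2  0  3
So g(14) = 3.

3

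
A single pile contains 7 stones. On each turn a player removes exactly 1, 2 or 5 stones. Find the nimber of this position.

1

Build the Grundy sequence with g(k) = mex{g(k−s) : s ∈ {1, 2, 5}, s ≤ k}:
g(0) = mex{} = 0
g(1) = mex{0} = 1
g(2) = mex{0,1} = 2
g(3) = mex{1,2} = 0
g(4) = mex{0,2} = 1
g(5) = mex{0,1} = 2
g(6) = mex{1,2} = 0
g(7) = mex{0,2} = 1
So g(7) = 1.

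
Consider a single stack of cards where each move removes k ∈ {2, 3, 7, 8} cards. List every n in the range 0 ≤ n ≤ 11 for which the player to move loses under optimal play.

0, 1, 5, 6, 10, 11

Compute g(0), g(1), … for moves {2, 3, 7, 8}:
k:     0  1  2  3  4  5  6  7  8  9 10 11
g(k):  0  0  1  1  2  0  0  1  1  2  0  0
The P-positions (g = 0) in 0..11 are 0, 1, 5, 6, 10, 11.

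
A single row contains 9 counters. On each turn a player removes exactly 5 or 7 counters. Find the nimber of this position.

Compute g(0), g(1), … for moves {5, 7}:
k:     0  1  2  3  4  5  6  7  8  9
g(k):  0  0  0  0  0  1  1  1  1  1
So g(9) = 1.

1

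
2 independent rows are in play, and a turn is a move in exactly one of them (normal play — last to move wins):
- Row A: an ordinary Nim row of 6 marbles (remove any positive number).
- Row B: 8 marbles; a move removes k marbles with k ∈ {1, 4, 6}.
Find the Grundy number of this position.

Row A is a plain Nim row of size 6, so its Grundy value is 6.
Build the Grundy sequence for row B with g(k) = mex{g(k−s) : s ∈ {1, 4, 6}, s ≤ k}:
g(0) = mex{} = 0
g(1) = mex{0} = 1
g(2) = mex{1} = 0
g(3) = mex{0} = 1
g(4) = mex{0,1} = 2
g(5) = mex{1,2} = 0
g(6) = mex{0} = 1
g(7) = mex{1} = 0
g(8) = mex{0,2} = 1
So g(8) = 1.
By the Sprague-Grundy theorem, the Grundy value of a sum of independent games is the XOR of the component values.
Combined value = 6 XOR 1 = 7.

7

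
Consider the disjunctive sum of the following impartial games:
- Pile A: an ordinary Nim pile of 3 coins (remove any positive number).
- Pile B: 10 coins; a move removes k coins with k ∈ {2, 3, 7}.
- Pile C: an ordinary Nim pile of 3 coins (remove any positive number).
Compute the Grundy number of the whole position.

Pile A is a plain Nim pile of size 3, so its Grundy value is 3.
Grundy values for pile B (subtraction set {2, 3, 7}):
k:     0  1  2  3  4  5  6  7  8  9 10
g(k):  0  0  1  1  2  0  0  1  1  2  0
So g(10) = 0.
Pile C is a plain Nim pile of size 3, so its Grundy value is 3.
The value of a disjunctive sum is the nim-sum of the parts.
Combined value = 3 ⊕ 0 ⊕ 3 = 0.

0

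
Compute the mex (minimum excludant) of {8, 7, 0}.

1

0 is in the set but 1 is not, so the mex is 1.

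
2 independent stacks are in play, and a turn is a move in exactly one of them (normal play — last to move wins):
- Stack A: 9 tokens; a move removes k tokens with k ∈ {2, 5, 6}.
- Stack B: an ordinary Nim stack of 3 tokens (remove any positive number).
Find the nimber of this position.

1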